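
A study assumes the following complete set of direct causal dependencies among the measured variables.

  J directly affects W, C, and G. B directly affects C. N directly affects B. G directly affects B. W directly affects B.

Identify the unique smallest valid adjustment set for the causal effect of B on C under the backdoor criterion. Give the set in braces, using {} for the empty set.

{J}

Variables eligible for adjustment (non-descendants of B, excluding B and C): {G, J, N, W}.
Backdoor paths from B to C:
  P1: B <- W <- J -> C
  P2: B <- G <- J -> C
The empty set is not sufficient: P1 (B <- W <- J -> C) has no collider blocking it and no conditioned non-collider, so it is open.
Try {J}:
  P1: blocked at fork node J ∈ conditioning set.
  P2: blocked at fork node J ∈ conditioning set.
{J} contains no descendant of B and blocks every backdoor path.
No other singleton works — e.g. {N} leaves P1 open — so {J} is the unique smallest valid adjustment set.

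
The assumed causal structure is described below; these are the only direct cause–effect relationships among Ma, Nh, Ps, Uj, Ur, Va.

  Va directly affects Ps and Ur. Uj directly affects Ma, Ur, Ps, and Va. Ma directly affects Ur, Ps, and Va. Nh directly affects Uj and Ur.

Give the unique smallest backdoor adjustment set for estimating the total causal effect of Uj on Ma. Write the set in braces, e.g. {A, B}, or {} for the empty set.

{}

Variables eligible for adjustment (non-descendants of Uj, excluding Uj and Ma): {Nh}.
Backdoor paths from Uj to Ma:
  P1: Uj <- Nh -> Ur <- Ma
  P2: Uj <- Nh -> Ur <- Va <- Ma
  P3: Uj <- Nh -> Ur <- Va -> Ps <- Ma
Each backdoor path contains an unconditioned collider, so every path is already blocked with the empty conditioning set:
  P1: blocked at collider Ur (neither it nor any descendant is in the conditioning set).
  P2: blocked at collider Ur (neither it nor any descendant is in the conditioning set).
  P3: blocked at collider Ur (neither it nor any descendant is in the conditioning set).
The empty set is therefore the unique smallest valid set.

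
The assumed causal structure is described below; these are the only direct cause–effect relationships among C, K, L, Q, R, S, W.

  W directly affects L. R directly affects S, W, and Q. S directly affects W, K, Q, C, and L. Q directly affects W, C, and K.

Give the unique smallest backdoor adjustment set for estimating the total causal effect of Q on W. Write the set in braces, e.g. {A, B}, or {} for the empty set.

{R, S}

Variables eligible for adjustment (non-descendants of Q, excluding Q and W): {R, S}.
Backdoor paths from Q to W:
  P1: Q <- R -> S -> W
  P2: Q <- R -> S -> L <- W
  P3: Q <- R -> W
  P4: Q <- S <- R -> W
  P5: Q <- S -> W
  P6: Q <- S -> L <- W
The empty set is not sufficient: P1 (Q <- R -> S -> W) has no collider blocking it and no conditioned non-collider, so it is open.
Try {R, S}:
  P1: blocked at fork node R ∈ conditioning set.
  P2: blocked at fork node R ∈ conditioning set.
  P3: blocked at fork node R ∈ conditioning set.
  P4: blocked at chain node S ∈ conditioning set.
  P5: blocked at fork node S ∈ conditioning set.
  P6: blocked at fork node S ∈ conditioning set.
{R, S} contains no descendant of Q and blocks every backdoor path.
Every element of {R, S} is needed (dropping R leaves P3 open; dropping S leaves P5 open), so no proper subset is valid.
Among all size-2 subsets of the eligible variables, only {R, S} blocks every backdoor path, so it is the unique smallest valid adjustment set.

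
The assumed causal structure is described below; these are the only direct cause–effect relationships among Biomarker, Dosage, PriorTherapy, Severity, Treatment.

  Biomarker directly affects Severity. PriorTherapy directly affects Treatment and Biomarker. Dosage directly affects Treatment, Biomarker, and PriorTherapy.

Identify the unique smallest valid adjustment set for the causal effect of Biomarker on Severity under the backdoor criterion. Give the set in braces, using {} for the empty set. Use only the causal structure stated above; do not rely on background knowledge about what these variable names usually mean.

Variables eligible for adjustment (non-descendants of Biomarker, excluding Biomarker and Severity): {Dosage, PriorTherapy, Treatment}.
Backdoor paths from Biomarker to Severity:
  (none)
With no backdoor paths the empty set already satisfies the criterion, and it is trivially minimal.

{}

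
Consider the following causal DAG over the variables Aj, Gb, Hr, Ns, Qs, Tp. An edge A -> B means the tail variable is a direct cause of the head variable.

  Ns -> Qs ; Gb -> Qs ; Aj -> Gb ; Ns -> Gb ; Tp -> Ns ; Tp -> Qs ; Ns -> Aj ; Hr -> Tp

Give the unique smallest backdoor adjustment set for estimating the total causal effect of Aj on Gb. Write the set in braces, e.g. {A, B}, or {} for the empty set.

Variables eligible for adjustment (non-descendants of Aj, excluding Aj and Gb): {Hr, Ns, Tp}.
Backdoor paths from Aj to Gb:
  P1: Aj <- Ns <- Tp -> Qs <- Gb
  P2: Aj <- Ns -> Gb
  P3: Aj <- Ns -> Qs <- Gb
The empty set is not sufficient: P2 (Aj <- Ns -> Gb) has no collider blocking it and no conditioned non-collider, so it is open.
Try {Ns}:
  P1: blocked at chain node Ns ∈ conditioning set.
  P2: blocked at fork node Ns ∈ conditioning set.
  P3: blocked at fork node Ns ∈ conditioning set.
{Ns} contains no descendant of Aj and blocks every backdoor path.
No other singleton works — e.g. {Hr} leaves P2 open — so {Ns} is the unique smallest valid adjustment set.

{Ns}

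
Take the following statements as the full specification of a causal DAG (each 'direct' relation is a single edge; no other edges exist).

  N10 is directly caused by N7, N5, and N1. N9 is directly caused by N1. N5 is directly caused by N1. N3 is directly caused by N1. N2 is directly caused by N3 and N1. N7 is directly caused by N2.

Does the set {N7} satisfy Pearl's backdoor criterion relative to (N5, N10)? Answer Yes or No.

Backdoor paths from N5 to N10 (paths whose first edge points into N5):
  P1: N5 <- N1 -> N3 -> N2 -> N7 -> N10
  P2: N5 <- N1 -> N2 -> N7 -> N10
  P3: N5 <- N1 -> N10
Condition 1 (no descendant of N5 in the set): holds — descendants of N5 are {N10}; none are in {N7}.
Condition 2 (every backdoor path blocked by {N7}):
  P1: blocked at chain node N7 ∈ conditioning set.
  P2: blocked at chain node N7 ∈ conditioning set.
  P3: open — no interior node is in the conditioning set.
{N7} does not satisfy the backdoor criterion.

No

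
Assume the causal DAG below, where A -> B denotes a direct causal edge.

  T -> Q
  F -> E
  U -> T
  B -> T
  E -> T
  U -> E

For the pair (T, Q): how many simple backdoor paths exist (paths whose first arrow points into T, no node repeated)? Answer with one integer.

A backdoor path from T to Q is any simple undirected path whose first edge points into T (i.e. leaves T via a parent).
Parents of T: {B, E, U}.
No simple path from any parent of T reaches Q without revisiting T, so there are no backdoor paths.

0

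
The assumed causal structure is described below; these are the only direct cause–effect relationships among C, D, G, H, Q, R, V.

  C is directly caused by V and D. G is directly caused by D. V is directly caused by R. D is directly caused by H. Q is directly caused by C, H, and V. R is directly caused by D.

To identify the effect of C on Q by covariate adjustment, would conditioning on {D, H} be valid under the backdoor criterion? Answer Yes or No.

Backdoor paths from C to Q (paths whose first edge points into C):
  P1: C <- D <- H -> Q
  P2: C <- D -> R -> V -> Q
  P3: C <- V <- R <- D <- H -> Q
  P4: C <- V -> Q
Condition 1 (no descendant of C in the set): holds — descendants of C are {Q}; none are in {D, H}.
Condition 2 (every backdoor path blocked by {D, H}):
  P1: blocked at chain node D ∈ conditioning set.
  P2: blocked at fork node D ∈ conditioning set.
  P3: blocked at chain node D ∈ conditioning set.
  P4: open — no interior node is in the conditioning set.
{D, H} does not satisfy the backdoor criterion.

No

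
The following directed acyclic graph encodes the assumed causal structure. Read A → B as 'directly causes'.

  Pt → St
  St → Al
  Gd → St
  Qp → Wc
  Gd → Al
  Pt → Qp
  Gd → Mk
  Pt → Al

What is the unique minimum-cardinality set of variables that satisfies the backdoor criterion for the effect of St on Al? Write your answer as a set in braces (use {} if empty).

{Gd, Pt}

Variables eligible for adjustment (non-descendants of St, excluding St and Al): {Gd, Mk, Pt, Qp, Wc}.
Backdoor paths from St to Al:
  P1: St <- Pt -> Al
  P2: St <- Gd -> Al
The empty set is not sufficient: P1 (St <- Pt -> Al) has no collider blocking it and no conditioned non-collider, so it is open.
Try {Gd, Pt}:
  P1: blocked at fork node Pt ∈ conditioning set.
  P2: blocked at fork node Gd ∈ conditioning set.
{Gd, Pt} contains no descendant of St and blocks every backdoor path.
Every element of {Gd, Pt} is needed (dropping Gd leaves P2 open; dropping Pt leaves P1 open), so no proper subset is valid.
Among all size-2 subsets of the eligible variables, only {Gd, Pt} blocks every backdoor path, so it is the unique smallest valid adjustment set.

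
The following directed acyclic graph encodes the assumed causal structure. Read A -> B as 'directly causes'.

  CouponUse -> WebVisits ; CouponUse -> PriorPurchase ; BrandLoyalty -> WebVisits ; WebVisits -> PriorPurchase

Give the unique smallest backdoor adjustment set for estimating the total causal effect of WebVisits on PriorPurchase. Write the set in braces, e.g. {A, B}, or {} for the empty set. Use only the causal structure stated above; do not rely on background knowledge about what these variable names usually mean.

Variables eligible for adjustment (non-descendants of WebVisits, excluding WebVisits and PriorPurchase): {BrandLoyalty, CouponUse}.
Backdoor paths from WebVisits to PriorPurchase:
  P1: WebVisits <- CouponUse -> PriorPurchase
The empty set is not sufficient: P1 (WebVisits <- CouponUse -> PriorPurchase) has no collider blocking it and no conditioned non-collider, so it is open.
Try {CouponUse}:
  P1: blocked at fork node CouponUse ∈ conditioning set.
{CouponUse} contains no descendant of WebVisits and blocks every backdoor path.
No other singleton works — e.g. {BrandLoyalty} leaves P1 open — so {CouponUse} is the unique smallest valid adjustment set.

{CouponUse}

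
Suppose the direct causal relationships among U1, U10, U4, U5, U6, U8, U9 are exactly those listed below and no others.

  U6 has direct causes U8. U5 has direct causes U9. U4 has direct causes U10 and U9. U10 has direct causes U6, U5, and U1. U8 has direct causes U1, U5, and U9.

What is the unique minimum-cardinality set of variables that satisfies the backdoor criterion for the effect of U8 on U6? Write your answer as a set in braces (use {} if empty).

Variables eligible for adjustment (non-descendants of U8, excluding U8 and U6): {U1, U5, U9}.
Backdoor paths from U8 to U6:
  P1: U8 <- U9 -> U5 -> U10 <- U6
  P2: U8 <- U9 -> U4 <- U10 <- U6
  P3: U8 <- U5 <- U9 -> U4 <- U10 <- U6
  P4: U8 <- U5 -> U10 <- U6
  P5: U8 <- U1 -> U10 <- U6
Each backdoor path contains an unconditioned collider, so every path is already blocked with the empty conditioning set:
  P1: blocked at collider U10 (neither it nor any descendant is in the conditioning set).
  P2: blocked at collider U4 (neither it nor any descendant is in the conditioning set).
  P3: blocked at collider U4 (neither it nor any descendant is in the conditioning set).
  P4: blocked at collider U10 (neither it nor any descendant is in the conditioning set).
  P5: blocked at collider U10 (neither it nor any descendant is in the conditioning set).
The empty set is therefore the unique smallest valid set.

{}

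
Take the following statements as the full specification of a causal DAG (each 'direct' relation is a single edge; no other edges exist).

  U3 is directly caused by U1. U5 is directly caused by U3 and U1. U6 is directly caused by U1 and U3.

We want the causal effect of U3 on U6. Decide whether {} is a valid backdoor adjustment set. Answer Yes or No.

No

Backdoor paths from U3 to U6 (paths whose first edge points into U3):
  P1: U3 <- U1 -> U6
Condition 1 (no descendant of U3 in the set): holds — descendants of U3 are {U5, U6}; none are in {}.
Condition 2 (every backdoor path blocked by {}):
  P1: open — no interior node is in the conditioning set.
{} does not satisfy the backdoor criterion.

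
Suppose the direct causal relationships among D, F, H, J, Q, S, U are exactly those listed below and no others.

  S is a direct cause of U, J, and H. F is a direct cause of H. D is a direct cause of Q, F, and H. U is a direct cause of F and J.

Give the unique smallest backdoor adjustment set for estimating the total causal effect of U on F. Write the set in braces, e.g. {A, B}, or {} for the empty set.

Variables eligible for adjustment (non-descendants of U, excluding U and F): {D, Q, S}.
Backdoor paths from U to F:
  P1: U <- S -> H <- D -> F
  P2: U <- S -> H <- F
Each backdoor path contains an unconditioned collider, so every path is already blocked with the empty conditioning set:
  P1: blocked at collider H (neither it nor any descendant is in the conditioning set).
  P2: blocked at collider H (neither it nor any descendant is in the conditioning set).
The empty set is therefore the unique smallest valid set.

{}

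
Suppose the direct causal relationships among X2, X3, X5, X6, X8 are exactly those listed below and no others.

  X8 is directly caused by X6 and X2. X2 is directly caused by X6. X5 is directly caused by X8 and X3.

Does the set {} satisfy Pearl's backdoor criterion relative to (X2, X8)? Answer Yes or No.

Backdoor paths from X2 to X8 (paths whose first edge points into X2):
  P1: X2 <- X6 -> X8
Condition 1 (no descendant of X2 in the set): holds — descendants of X2 are {X5, X8}; none are in {}.
Condition 2 (every backdoor path blocked by {}):
  P1: open — no interior node is in the conditioning set.
{} does not satisfy the backdoor criterion.

No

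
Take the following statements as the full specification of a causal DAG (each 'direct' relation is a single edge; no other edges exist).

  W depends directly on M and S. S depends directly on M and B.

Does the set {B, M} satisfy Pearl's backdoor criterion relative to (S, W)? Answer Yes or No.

Backdoor paths from S to W (paths whose first edge points into S):
  P1: S <- M -> W
Condition 1 (no descendant of S in the set): holds — descendants of S are {W}; none are in {B, M}.
Condition 2 (every backdoor path blocked by {B, M}):
  P1: blocked at fork node M ∈ conditioning set.
{B, M} satisfies the backdoor criterion.

Yes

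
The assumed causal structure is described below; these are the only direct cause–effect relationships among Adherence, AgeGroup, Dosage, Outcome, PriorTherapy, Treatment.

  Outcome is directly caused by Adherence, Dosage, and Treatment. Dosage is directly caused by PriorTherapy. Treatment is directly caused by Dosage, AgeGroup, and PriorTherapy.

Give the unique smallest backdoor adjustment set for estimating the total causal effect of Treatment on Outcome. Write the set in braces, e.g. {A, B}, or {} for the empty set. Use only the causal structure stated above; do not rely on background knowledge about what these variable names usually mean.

{Dosage}

Variables eligible for adjustment (non-descendants of Treatment, excluding Treatment and Outcome): {Adherence, AgeGroup, Dosage, PriorTherapy}.
Backdoor paths from Treatment to Outcome:
  P1: Treatment <- PriorTherapy -> Dosage -> Outcome
  P2: Treatment <- Dosage -> Outcome
The empty set is not sufficient: P1 (Treatment <- PriorTherapy -> Dosage -> Outcome) has no collider blocking it and no conditioned non-collider, so it is open.
Try {Dosage}:
  P1: blocked at chain node Dosage ∈ conditioning set.
  P2: blocked at fork node Dosage ∈ conditioning set.
{Dosage} contains no descendant of Treatment and blocks every backdoor path.
No other singleton works — e.g. {Adherence} leaves P1 open — so {Dosage} is the unique smallest valid adjustment set.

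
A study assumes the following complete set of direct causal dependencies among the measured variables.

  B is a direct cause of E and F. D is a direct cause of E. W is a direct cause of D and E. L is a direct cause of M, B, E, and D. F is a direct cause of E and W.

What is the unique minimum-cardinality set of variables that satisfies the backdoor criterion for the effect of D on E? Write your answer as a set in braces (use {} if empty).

Variables eligible for adjustment (non-descendants of D, excluding D and E): {B, F, L, M, W}.
Backdoor paths from D to E:
  P1: D <- L -> B -> F -> W -> E
  P2: D <- L -> B -> F -> E
  P3: D <- L -> B -> E
  P4: D <- L -> E
  P5: D <- W <- F <- B <- L -> E
  P6: D <- W <- F <- B -> E
  P7: D <- W <- F -> E
  P8: D <- W -> E
The empty set is not sufficient: P1 (D <- L -> B -> F -> W -> E) has no collider blocking it and no conditioned non-collider, so it is open.
Try {L, W}:
  P1: blocked at fork node L ∈ conditioning set.
  P2: blocked at fork node L ∈ conditioning set.
  P3: blocked at fork node L ∈ conditioning set.
  P4: blocked at fork node L ∈ conditioning set.
  P5: blocked at chain node W ∈ conditioning set.
  P6: blocked at chain node W ∈ conditioning set.
  P7: blocked at chain node W ∈ conditioning set.
  P8: blocked at fork node W ∈ conditioning set.
{L, W} contains no descendant of D and blocks every backdoor path.
Every element of {L, W} is needed (dropping L leaves P2 open; dropping W leaves P6 open), so no proper subset is valid.
Among all size-2 subsets of the eligible variables, only {L, W} blocks every backdoor path, so it is the unique smallest valid adjustment set.

{L, W}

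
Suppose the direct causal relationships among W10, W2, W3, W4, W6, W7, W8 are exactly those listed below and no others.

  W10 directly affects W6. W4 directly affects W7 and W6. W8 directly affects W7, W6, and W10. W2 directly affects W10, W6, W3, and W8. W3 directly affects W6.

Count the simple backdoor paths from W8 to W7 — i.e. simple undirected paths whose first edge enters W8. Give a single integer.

A backdoor path from W8 to W7 is any simple undirected path whose first edge points into W8 (i.e. leaves W8 via a parent).
Parents of W8: {W2}.
Enumerating:
  P1: W8 <- W2 -> W10 -> W6 <- W4 -> W7
  P2: W8 <- W2 -> W3 -> W6 <- W4 -> W7
  P3: W8 <- W2 -> W6 <- W4 -> W7
That exhausts the simple backdoor paths. Count: 3.

3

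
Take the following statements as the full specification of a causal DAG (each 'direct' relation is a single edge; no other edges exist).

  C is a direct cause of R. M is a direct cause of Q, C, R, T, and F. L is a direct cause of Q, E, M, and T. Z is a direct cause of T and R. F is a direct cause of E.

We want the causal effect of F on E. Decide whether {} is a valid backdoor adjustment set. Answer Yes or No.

No

Backdoor paths from F to E (paths whose first edge points into F):
  P1: F <- M <- L -> E
  P2: F <- M -> C -> R <- Z -> T <- L -> E
  P3: F <- M -> R <- Z -> T <- L -> E
  P4: F <- M -> T <- L -> E
  P5: F <- M -> Q <- L -> E
Condition 1 (no descendant of F in the set): holds — descendants of F are {E}; none are in {}.
Condition 2 (every backdoor path blocked by {}):
  P1: open — no interior node is in the conditioning set.
  P2: blocked at collider R (neither it nor any descendant is in the conditioning set).
  P3: blocked at collider R (neither it nor any descendant is in the conditioning set).
  P4: blocked at collider T (neither it nor any descendant is in the conditioning set).
  P5: blocked at collider Q (neither it nor any descendant is in the conditioning set).
{} does not satisfy the backdoor criterion.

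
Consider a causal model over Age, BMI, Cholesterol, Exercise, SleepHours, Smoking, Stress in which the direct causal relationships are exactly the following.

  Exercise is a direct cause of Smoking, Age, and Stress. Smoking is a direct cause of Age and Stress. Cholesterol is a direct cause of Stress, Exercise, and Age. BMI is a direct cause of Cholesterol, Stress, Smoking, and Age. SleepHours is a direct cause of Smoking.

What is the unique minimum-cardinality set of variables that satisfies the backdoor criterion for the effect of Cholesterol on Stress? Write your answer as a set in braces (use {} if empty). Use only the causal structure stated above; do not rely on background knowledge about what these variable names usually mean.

{BMI}

Variables eligible for adjustment (non-descendants of Cholesterol, excluding Cholesterol and Stress): {BMI, SleepHours}.
Backdoor paths from Cholesterol to Stress:
  P1: Cholesterol <- BMI -> Smoking <- Exercise -> Stress
  P2: Cholesterol <- BMI -> Smoking -> Stress
  P3: Cholesterol <- BMI -> Smoking -> Age <- Exercise -> Stress
  P4: Cholesterol <- BMI -> Stress
  P5: Cholesterol <- BMI -> Age <- Exercise -> Smoking -> Stress
  P6: Cholesterol <- BMI -> Age <- Exercise -> Stress
  P7: Cholesterol <- BMI -> Age <- Smoking <- Exercise -> Stress
  P8: Cholesterol <- BMI -> Age <- Smoking -> Stress
The empty set is not sufficient: P2 (Cholesterol <- BMI -> Smoking -> Stress) has no collider blocking it and no conditioned non-collider, so it is open.
Try {BMI}:
  P1: blocked at fork node BMI ∈ conditioning set.
  P2: blocked at fork node BMI ∈ conditioning set.
  P3: blocked at fork node BMI ∈ conditioning set.
  P4: blocked at fork node BMI ∈ conditioning set.
  P5: blocked at fork node BMI ∈ conditioning set.
  P6: blocked at fork node BMI ∈ conditioning set.
  P7: blocked at fork node BMI ∈ conditioning set.
  P8: blocked at fork node BMI ∈ conditioning set.
{BMI} contains no descendant of Cholesterol and blocks every backdoor path.
No other singleton works — e.g. {SleepHours} leaves P2 open — so {BMI} is the unique smallest valid adjustment set.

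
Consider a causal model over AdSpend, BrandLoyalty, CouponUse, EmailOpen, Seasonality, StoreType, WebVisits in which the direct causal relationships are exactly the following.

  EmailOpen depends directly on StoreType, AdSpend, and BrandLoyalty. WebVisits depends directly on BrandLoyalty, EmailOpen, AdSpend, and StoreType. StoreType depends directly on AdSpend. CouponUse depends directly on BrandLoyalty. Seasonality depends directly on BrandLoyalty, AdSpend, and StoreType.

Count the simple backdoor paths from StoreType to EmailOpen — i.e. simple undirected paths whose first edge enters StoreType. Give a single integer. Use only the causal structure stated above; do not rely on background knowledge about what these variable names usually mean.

A backdoor path from StoreType to EmailOpen is any simple undirected path whose first edge points into StoreType (i.e. leaves StoreType via a parent).
Parents of StoreType: {AdSpend}.
Enumerating:
  P1: StoreType <- AdSpend -> EmailOpen
  P2: StoreType <- AdSpend -> WebVisits <- BrandLoyalty -> EmailOpen
  P3: StoreType <- AdSpend -> WebVisits <- EmailOpen
  P4: StoreType <- AdSpend -> Seasonality <- BrandLoyalty -> EmailOpen
  P5: StoreType <- AdSpend -> Seasonality <- BrandLoyalty -> WebVisits <- EmailOpen
That exhausts the simple backdoor paths. Count: 5.

5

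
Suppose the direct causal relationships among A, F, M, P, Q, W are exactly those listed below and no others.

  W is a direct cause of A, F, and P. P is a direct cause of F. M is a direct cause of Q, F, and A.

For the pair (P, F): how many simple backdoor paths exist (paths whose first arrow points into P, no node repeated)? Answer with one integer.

2

A backdoor path from P to F is any simple undirected path whose first edge points into P (i.e. leaves P via a parent).
Parents of P: {W}.
Enumerating:
  P1: P <- W -> A <- M -> F
  P2: P <- W -> F
That exhausts the simple backdoor paths. Count: 2.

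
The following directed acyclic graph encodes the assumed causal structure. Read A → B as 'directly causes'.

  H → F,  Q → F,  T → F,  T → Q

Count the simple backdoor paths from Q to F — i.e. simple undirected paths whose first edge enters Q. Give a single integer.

1

A backdoor path from Q to F is any simple undirected path whose first edge points into Q (i.e. leaves Q via a parent).
Parents of Q: {T}.
Enumerating:
  P1: Q <- T -> F
That exhausts the simple backdoor paths. Count: 1.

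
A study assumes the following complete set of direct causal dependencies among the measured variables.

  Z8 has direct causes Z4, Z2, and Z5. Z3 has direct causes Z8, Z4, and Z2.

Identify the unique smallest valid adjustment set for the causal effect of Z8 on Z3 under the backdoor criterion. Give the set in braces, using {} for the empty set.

Variables eligible for adjustment (non-descendants of Z8, excluding Z8 and Z3): {Z2, Z4, Z5}.
Backdoor paths from Z8 to Z3:
  P1: Z8 <- Z2 -> Z3
  P2: Z8 <- Z4 -> Z3
The empty set is not sufficient: P1 (Z8 <- Z2 -> Z3) has no collider blocking it and no conditioned non-collider, so it is open.
Try {Z2, Z4}:
  P1: blocked at fork node Z2 ∈ conditioning set.
  P2: blocked at fork node Z4 ∈ conditioning set.
{Z2, Z4} contains no descendant of Z8 and blocks every backdoor path.
Every element of {Z2, Z4} is needed (dropping Z2 leaves P1 open; dropping Z4 leaves P2 open), so no proper subset is valid.
Among all size-2 subsets of the eligible variables, only {Z2, Z4} blocks every backdoor path, so it is the unique smallest valid adjustment set.

{Z2, Z4}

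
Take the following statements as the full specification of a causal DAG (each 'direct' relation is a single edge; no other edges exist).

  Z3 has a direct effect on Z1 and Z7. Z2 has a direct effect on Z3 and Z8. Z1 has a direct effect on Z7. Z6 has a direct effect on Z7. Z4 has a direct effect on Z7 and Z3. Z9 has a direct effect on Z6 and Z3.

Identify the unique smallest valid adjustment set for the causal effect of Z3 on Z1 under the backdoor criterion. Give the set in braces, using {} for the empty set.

{}

Variables eligible for adjustment (non-descendants of Z3, excluding Z3 and Z1): {Z2, Z4, Z6, Z8, Z9}.
Backdoor paths from Z3 to Z1:
  P1: Z3 <- Z4 -> Z7 <- Z1
  P2: Z3 <- Z9 -> Z6 -> Z7 <- Z1
Each backdoor path contains an unconditioned collider, so every path is already blocked with the empty conditioning set:
  P1: blocked at collider Z7 (neither it nor any descendant is in the conditioning set).
  P2: blocked at collider Z7 (neither it nor any descendant is in the conditioning set).
The empty set is therefore the unique smallest valid set.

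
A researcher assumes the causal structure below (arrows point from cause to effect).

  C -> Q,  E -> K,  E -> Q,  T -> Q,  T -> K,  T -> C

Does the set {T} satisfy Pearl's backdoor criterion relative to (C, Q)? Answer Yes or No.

Backdoor paths from C to Q (paths whose first edge points into C):
  P1: C <- T -> K <- E -> Q
  P2: C <- T -> Q
Condition 1 (no descendant of C in the set): holds — descendants of C are {Q}; none are in {T}.
Condition 2 (every backdoor path blocked by {T}):
  P1: blocked at fork node T ∈ conditioning set.
  P2: blocked at fork node T ∈ conditioning set.
{T} satisfies the backdoor criterion.

Yes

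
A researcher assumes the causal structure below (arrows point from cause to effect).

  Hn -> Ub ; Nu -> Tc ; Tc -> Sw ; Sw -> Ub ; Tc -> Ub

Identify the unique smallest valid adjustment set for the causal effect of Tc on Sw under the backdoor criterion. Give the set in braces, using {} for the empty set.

{}

Variables eligible for adjustment (non-descendants of Tc, excluding Tc and Sw): {Hn, Nu}.
Backdoor paths from Tc to Sw:
  (none)
With no backdoor paths the empty set already satisfies the criterion, and it is trivially minimal.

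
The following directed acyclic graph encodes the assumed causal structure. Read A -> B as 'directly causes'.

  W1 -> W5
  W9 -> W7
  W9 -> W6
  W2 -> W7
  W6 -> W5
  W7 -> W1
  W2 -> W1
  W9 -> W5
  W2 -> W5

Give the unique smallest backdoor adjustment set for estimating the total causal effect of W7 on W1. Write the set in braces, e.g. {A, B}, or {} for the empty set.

{W2}

Variables eligible for adjustment (non-descendants of W7, excluding W7 and W1): {W2, W6, W9}.
Backdoor paths from W7 to W1:
  P1: W7 <- W9 -> W6 -> W5 <- W2 -> W1
  P2: W7 <- W9 -> W6 -> W5 <- W1
  P3: W7 <- W9 -> W5 <- W2 -> W1
  P4: W7 <- W9 -> W5 <- W1
  P5: W7 <- W2 -> W1
  P6: W7 <- W2 -> W5 <- W1
The empty set is not sufficient: P5 (W7 <- W2 -> W1) has no collider blocking it and no conditioned non-collider, so it is open.
Try {W2}:
  P1: blocked at collider W5 (neither it nor any descendant is in the conditioning set).
  P2: blocked at collider W5 (neither it nor any descendant is in the conditioning set).
  P3: blocked at collider W5 (neither it nor any descendant is in the conditioning set).
  P4: blocked at collider W5 (neither it nor any descendant is in the conditioning set).
  P5: blocked at fork node W2 ∈ conditioning set.
  P6: blocked at fork node W2 ∈ conditioning set.
{W2} contains no descendant of W7 and blocks every backdoor path.
No other singleton works — e.g. {W9} leaves P5 open — so {W2} is the unique smallest valid adjustment set.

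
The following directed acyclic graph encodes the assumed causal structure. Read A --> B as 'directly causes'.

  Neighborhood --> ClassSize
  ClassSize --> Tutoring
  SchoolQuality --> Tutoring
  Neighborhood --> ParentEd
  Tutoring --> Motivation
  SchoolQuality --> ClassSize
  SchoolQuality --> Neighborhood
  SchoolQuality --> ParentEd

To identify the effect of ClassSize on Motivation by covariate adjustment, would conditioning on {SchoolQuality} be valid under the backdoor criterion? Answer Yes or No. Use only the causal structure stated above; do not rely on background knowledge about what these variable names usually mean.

Backdoor paths from ClassSize to Motivation (paths whose first edge points into ClassSize):
  P1: ClassSize <- SchoolQuality -> Tutoring -> Motivation
  P2: ClassSize <- Neighborhood <- SchoolQuality -> Tutoring -> Motivation
  P3: ClassSize <- Neighborhood -> ParentEd <- SchoolQuality -> Tutoring -> Motivation
Condition 1 (no descendant of ClassSize in the set): holds — descendants of ClassSize are {Motivation, Tutoring}; none are in {SchoolQuality}.
Condition 2 (every backdoor path blocked by {SchoolQuality}):
  P1: blocked at fork node SchoolQuality ∈ conditioning set.
  P2: blocked at fork node SchoolQuality ∈ conditioning set.
  P3: blocked at collider ParentEd (neither it nor any descendant is in the conditioning set).
{SchoolQuality} satisfies the backdoor criterion.

Yes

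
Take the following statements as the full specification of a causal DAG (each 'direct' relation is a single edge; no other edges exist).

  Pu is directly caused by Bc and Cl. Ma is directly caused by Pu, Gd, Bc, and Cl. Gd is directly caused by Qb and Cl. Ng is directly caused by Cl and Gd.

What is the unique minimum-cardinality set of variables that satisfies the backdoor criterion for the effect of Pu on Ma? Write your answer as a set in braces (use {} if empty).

Variables eligible for adjustment (non-descendants of Pu, excluding Pu and Ma): {Bc, Cl, Gd, Ng, Qb}.
Backdoor paths from Pu to Ma:
  P1: Pu <- Bc -> Ma
  P2: Pu <- Cl -> Gd -> Ma
  P3: Pu <- Cl -> Ma
  P4: Pu <- Cl -> Ng <- Gd -> Ma
The empty set is not sufficient: P1 (Pu <- Bc -> Ma) has no collider blocking it and no conditioned non-collider, so it is open.
Try {Bc, Cl}:
  P1: blocked at fork node Bc ∈ conditioning set.
  P2: blocked at fork node Cl ∈ conditioning set.
  P3: blocked at fork node Cl ∈ conditioning set.
  P4: blocked at fork node Cl ∈ conditioning set.
{Bc, Cl} contains no descendant of Pu and blocks every backdoor path.
Every element of {Bc, Cl} is needed (dropping Bc leaves P1 open; dropping Cl leaves P2 open), so no proper subset is valid.
Among all size-2 subsets of the eligible variables, only {Bc, Cl} blocks every backdoor path, so it is the unique smallest valid adjustment set.

{Bc, Cl}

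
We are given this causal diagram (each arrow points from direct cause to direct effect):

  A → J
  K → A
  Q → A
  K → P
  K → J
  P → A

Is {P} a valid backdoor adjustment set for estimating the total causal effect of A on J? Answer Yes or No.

No

Backdoor paths from A to J (paths whose first edge points into A):
  P1: A <- K -> J
  P2: A <- P <- K -> J
Condition 1 (no descendant of A in the set): holds — descendants of A are {J}; none are in {P}.
Condition 2 (every backdoor path blocked by {P}):
  P1: open — no interior node is in the conditioning set.
  P2: blocked at chain node P ∈ conditioning set.
{P} does not satisfy the backdoor criterion.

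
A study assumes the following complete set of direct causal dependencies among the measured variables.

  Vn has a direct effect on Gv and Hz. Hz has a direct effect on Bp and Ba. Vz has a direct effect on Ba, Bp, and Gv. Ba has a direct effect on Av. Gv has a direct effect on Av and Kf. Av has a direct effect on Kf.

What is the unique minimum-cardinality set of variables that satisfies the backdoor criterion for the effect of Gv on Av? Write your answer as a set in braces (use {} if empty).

Variables eligible for adjustment (non-descendants of Gv, excluding Gv and Av): {Ba, Bp, Hz, Vn, Vz}.
Backdoor paths from Gv to Av:
  P1: Gv <- Vn -> Hz -> Ba -> Av
  P2: Gv <- Vn -> Hz -> Bp <- Vz -> Ba -> Av
  P3: Gv <- Vz -> Ba -> Av
  P4: Gv <- Vz -> Bp <- Hz -> Ba -> Av
The empty set is not sufficient: P1 (Gv <- Vn -> Hz -> Ba -> Av) has no collider blocking it and no conditioned non-collider, so it is open.
Try {Ba}:
  P1: blocked at chain node Ba ∈ conditioning set.
  P2: blocked at collider Bp (neither it nor any descendant is in the conditioning set).
  P3: blocked at chain node Ba ∈ conditioning set.
  P4: blocked at collider Bp (neither it nor any descendant is in the conditioning set).
{Ba} contains no descendant of Gv and blocks every backdoor path.
No other singleton works — e.g. {Vn} leaves P3 open — so {Ba} is the unique smallest valid adjustment set.

{Ba}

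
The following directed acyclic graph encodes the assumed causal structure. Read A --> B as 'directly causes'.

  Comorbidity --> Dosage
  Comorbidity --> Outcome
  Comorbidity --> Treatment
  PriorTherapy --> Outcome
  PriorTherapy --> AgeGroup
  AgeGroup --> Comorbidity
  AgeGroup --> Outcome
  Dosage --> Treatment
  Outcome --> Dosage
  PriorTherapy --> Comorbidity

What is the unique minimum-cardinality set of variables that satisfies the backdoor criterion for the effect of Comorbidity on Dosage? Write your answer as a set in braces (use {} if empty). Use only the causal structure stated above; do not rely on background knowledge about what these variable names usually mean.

Variables eligible for adjustment (non-descendants of Comorbidity, excluding Comorbidity and Dosage): {AgeGroup, PriorTherapy}.
Backdoor paths from Comorbidity to Dosage:
  P1: Comorbidity <- PriorTherapy -> AgeGroup -> Outcome -> Dosage
  P2: Comorbidity <- PriorTherapy -> Outcome -> Dosage
  P3: Comorbidity <- AgeGroup <- PriorTherapy -> Outcome -> Dosage
  P4: Comorbidity <- AgeGroup -> Outcome -> Dosage
The empty set is not sufficient: P1 (Comorbidity <- PriorTherapy -> AgeGroup -> Outcome -> Dosage) has no collider blocking it and no conditioned non-collider, so it is open.
Try {AgeGroup, PriorTherapy}:
  P1: blocked at fork node PriorTherapy ∈ conditioning set.
  P2: blocked at fork node PriorTherapy ∈ conditioning set.
  P3: blocked at chain node AgeGroup ∈ conditioning set.
  P4: blocked at fork node AgeGroup ∈ conditioning set.
{AgeGroup, PriorTherapy} contains no descendant of Comorbidity and blocks every backdoor path.
Every element of {AgeGroup, PriorTherapy} is needed (dropping AgeGroup leaves P4 open; dropping PriorTherapy leaves P2 open), so no proper subset is valid.
Among all size-2 subsets of the eligible variables, only {AgeGroup, PriorTherapy} blocks every backdoor path, so it is the unique smallest valid adjustment set.

{AgeGroup, PriorTherapy}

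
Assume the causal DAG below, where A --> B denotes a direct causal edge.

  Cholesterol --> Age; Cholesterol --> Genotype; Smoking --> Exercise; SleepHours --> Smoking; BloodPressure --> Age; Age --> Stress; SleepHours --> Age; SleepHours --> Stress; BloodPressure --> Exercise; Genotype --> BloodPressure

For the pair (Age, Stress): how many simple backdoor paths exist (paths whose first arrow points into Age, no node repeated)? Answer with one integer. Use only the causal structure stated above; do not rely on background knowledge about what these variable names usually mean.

A backdoor path from Age to Stress is any simple undirected path whose first edge points into Age (i.e. leaves Age via a parent).
Parents of Age: {BloodPressure, Cholesterol, SleepHours}.
Enumerating:
  P1: Age <- SleepHours -> Stress
  P2: Age <- Cholesterol -> Genotype -> BloodPressure -> Exercise <- Smoking <- SleepHours -> Stress
  P3: Age <- BloodPressure -> Exercise <- Smoking <- SleepHours -> Stress
That exhausts the simple backdoor paths. Count: 3.

3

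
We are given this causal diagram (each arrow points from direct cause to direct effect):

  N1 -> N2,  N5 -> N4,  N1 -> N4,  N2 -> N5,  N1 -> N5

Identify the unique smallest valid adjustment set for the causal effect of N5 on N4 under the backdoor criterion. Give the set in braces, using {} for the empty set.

Variables eligible for adjustment (non-descendants of N5, excluding N5 and N4): {N1, N2}.
Backdoor paths from N5 to N4:
  P1: N5 <- N1 -> N4
  P2: N5 <- N2 <- N1 -> N4
The empty set is not sufficient: P1 (N5 <- N1 -> N4) has no collider blocking it and no conditioned non-collider, so it is open.
Try {N1}:
  P1: blocked at fork node N1 ∈ conditioning set.
  P2: blocked at fork node N1 ∈ conditioning set.
{N1} contains no descendant of N5 and blocks every backdoor path.
No other singleton works — e.g. {N2} leaves P1 open — so {N1} is the unique smallest valid adjustment set.

{N1}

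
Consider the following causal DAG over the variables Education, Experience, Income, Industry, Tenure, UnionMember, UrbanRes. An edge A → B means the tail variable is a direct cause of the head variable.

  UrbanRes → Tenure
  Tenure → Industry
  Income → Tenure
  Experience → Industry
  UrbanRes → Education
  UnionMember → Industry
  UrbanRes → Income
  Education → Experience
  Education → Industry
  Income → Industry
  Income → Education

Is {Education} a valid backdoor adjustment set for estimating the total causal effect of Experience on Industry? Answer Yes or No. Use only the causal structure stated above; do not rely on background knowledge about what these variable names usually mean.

Yes

Backdoor paths from Experience to Industry (paths whose first edge points into Experience):
  P1: Experience <- Education <- UrbanRes -> Income -> Tenure -> Industry
  P2: Experience <- Education <- UrbanRes -> Income -> Industry
  P3: Experience <- Education <- UrbanRes -> Tenure <- Income -> Industry
  P4: Experience <- Education <- UrbanRes -> Tenure -> Industry
  P5: Experience <- Education <- Income <- UrbanRes -> Tenure -> Industry
  P6: Experience <- Education <- Income -> Tenure -> Industry
  P7: Experience <- Education <- Income -> Industry
  P8: Experience <- Education -> Industry
Condition 1 (no descendant of Experience in the set): holds — descendants of Experience are {Industry}; none are in {Education}.
Condition 2 (every backdoor path blocked by {Education}):
  P1: blocked at chain node Education ∈ conditioning set.
  P2: blocked at chain node Education ∈ conditioning set.
  P3: blocked at chain node Education ∈ conditioning set.
  P4: blocked at chain node Education ∈ conditioning set.
  P5: blocked at chain node Education ∈ conditioning set.
  P6: blocked at chain node Education ∈ conditioning set.
  P7: blocked at chain node Education ∈ conditioning set.
  P8: blocked at fork node Education ∈ conditioning set.
{Education} satisfies the backdoor criterion.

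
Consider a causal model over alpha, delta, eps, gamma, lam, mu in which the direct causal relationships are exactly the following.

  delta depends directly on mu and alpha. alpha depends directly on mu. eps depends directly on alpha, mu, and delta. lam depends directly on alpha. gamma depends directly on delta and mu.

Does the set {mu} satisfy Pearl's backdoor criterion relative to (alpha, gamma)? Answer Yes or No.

Backdoor paths from alpha to gamma (paths whose first edge points into alpha):
  P1: alpha <- mu -> delta -> gamma
  P2: alpha <- mu -> gamma
  P3: alpha <- mu -> eps <- delta -> gamma
Condition 1 (no descendant of alpha in the set): holds — descendants of alpha are {delta, eps, gamma, lam}; none are in {mu}.
Condition 2 (every backdoor path blocked by {mu}):
  P1: blocked at fork node mu ∈ conditioning set.
  P2: blocked at fork node mu ∈ conditioning set.
  P3: blocked at fork node mu ∈ conditioning set.
{mu} satisfies the backdoor criterion.

Yes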